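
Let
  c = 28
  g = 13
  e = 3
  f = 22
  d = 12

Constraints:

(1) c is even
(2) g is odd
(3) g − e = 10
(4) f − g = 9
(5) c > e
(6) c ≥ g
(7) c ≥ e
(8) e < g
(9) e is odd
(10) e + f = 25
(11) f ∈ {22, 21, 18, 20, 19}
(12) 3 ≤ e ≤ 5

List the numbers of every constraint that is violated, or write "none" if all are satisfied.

(1) c = 28 is even — holds.
(2) g = 13 is odd — holds.
(3) g − e = 13 − 3 = 10 — holds.
(4) f − g = 22 − 13 = 9 — holds.
(5) c = 28, e = 3; 28 > 3 — holds.
(6) c = 28, g = 13; 28 ≥ 13 — holds.
(7) c = 28, e = 3; 28 ≥ 3 — holds.
(8) e = 3, g = 13; 3 < 13 — holds.
(9) e = 3 is odd — holds.
(10) e + f = 3 + 22 = 25 — holds.
(11) f = 22 is in {22, 21, 18, 20, 19} — holds.
(12) e = 3 lies in [3, 5] — holds.

None — every constraint holds.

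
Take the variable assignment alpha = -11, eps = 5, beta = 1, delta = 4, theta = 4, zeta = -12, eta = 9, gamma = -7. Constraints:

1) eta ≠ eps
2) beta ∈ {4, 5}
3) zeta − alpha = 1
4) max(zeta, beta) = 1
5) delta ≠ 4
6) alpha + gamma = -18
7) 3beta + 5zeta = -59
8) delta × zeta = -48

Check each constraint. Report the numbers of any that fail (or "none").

Violated: 2, 3, 5, and 7.

1) eta = 9, eps = 5; distinct — OK.
2) beta = 1 is not in {4, 5} — violated.
3) zeta − alpha = -12 − (-11) = -1, not 1 — violated.
4) max(-12, 1) = 1 — OK.
5) delta = 4, but 4 is required to differ — violated.
6) alpha + gamma = -11 + (-7) = -18 — OK.
7) 3beta + 5zeta = 3(1) + 5(-12) = -57, not -59 — violated.
8) delta × zeta = 4 × (-12) = -48 — OK.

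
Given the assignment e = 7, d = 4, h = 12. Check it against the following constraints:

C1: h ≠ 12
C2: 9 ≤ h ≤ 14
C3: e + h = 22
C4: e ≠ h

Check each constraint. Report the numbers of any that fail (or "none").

No — constraints 1, 3 are not satisfied.

C1: h = 12, but 12 is required to differ — fails.
C2: h = 12 lies in [9, 14] — holds.
C3: e + h = 7 + 12 = 19, not 22 — fails.
C4: e = 7, h = 12; distinct — holds.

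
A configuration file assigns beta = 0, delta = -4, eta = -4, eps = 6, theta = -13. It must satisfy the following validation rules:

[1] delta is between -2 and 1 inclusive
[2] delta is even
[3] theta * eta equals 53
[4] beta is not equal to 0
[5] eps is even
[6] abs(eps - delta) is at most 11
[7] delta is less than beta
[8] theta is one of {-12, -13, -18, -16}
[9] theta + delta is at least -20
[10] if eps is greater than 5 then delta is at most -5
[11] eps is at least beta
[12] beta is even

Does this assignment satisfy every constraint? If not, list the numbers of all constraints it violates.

Constraints 1, 3, 4, and 10 are violated.

[1] delta = -4 is outside [-2, 1]  fails
[2] delta = -4 is even  holds
[3] theta * eta = -13 * (-4) = 52, not 53  fails
[4] beta = 0, but 0 is required to differ  fails
[5] eps = 6 is even  holds
[6] abs(6 - (-4)) = 10; 10 ≤ 11  holds
[7] delta = -4, beta = 0; -4 < 0  holds
[8] theta = -13 is in {-12, -13, -18, -16}  holds
[9] theta + delta = -13 + (-4) = -17; -17 ≥ -20  holds
[10] eps = 6 > 5, so we need delta ≤ -5; but delta = -4 > -5  fails
[11] eps = 6, beta = 0; 6 ≥ 0  holds
[12] beta = 0 is even  holds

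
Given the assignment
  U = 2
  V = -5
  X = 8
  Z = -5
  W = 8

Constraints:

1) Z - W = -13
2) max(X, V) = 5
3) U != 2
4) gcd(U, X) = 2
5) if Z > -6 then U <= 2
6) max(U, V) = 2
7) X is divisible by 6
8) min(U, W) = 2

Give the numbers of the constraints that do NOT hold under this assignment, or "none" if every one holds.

1) Z - W = -5 - 8 = -13  ✓
2) max(8, -5) = 8, not 5  ✗
3) U = 2, but 2 is required to differ  ✗
4) gcd(2, 8) = 2  ✓
5) Z = -5 > -6, so we need U ≤ 2; U = 2 ≤ 2  ✓
6) max(2, -5) = 2  ✓
7) 8 = 6*1 + 2, so 6 does not divide 8  ✗
8) min(2, 8) = 2  ✓

Constraints 2, 3, 7 are violated.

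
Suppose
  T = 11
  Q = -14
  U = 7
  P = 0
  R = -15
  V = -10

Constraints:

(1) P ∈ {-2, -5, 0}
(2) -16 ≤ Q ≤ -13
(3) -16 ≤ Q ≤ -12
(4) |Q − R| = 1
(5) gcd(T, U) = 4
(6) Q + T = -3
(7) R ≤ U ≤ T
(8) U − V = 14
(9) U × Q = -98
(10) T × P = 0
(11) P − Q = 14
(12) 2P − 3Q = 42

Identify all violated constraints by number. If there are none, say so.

No — constraints 5, 8 are not satisfied.

(1) P = 0 is in {-2, -5, 0} — holds.
(2) Q = -14 lies in [-16, -13] — holds.
(3) Q = -14 lies in [-16, -12] — holds.
(4) |-14 − (-15)| = 1 — holds.
(5) gcd(11, 7) = 1, not 4 — does not hold.
(6) Q + T = -14 + 11 = -3 — holds.
(7) values -15 ≤ 7 ≤ 11 — holds.
(8) U − V = 7 − (-10) = 17, not 14 — does not hold.
(9) U × Q = 7 × (-14) = -98 — holds.
(10) T × P = 11 × 0 = 0 — holds.
(11) P − Q = 0 − (-14) = 14 — holds.
(12) 2P − 3Q = 2(0) − 3(-14) = 42 — holds.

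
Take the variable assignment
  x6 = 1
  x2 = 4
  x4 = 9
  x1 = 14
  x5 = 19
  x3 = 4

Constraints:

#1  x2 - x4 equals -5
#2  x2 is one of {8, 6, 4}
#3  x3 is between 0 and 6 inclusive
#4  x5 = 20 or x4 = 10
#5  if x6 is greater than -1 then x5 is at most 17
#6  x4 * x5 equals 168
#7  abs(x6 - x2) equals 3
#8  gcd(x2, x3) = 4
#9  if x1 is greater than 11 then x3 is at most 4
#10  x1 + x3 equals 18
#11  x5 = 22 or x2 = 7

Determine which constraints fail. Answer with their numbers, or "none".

#1 x2 - x4 = 4 - 9 = -5 — OK.
#2 x2 = 4 is in {8, 6, 4} — OK.
#3 x3 = 4 lies in [0, 6] — OK.
#4 x5 = 19 ≠ 20 and x4 = 9 ≠ 10; both disjuncts false — violated.
#5 x6 = 1 > -1, so we need x5 ≤ 17; but x5 = 19 > 17 — violated.
#6 x4 * x5 = 9 * 19 = 171, not 168 — violated.
#7 abs(1 - 4) = 3 — OK.
#8 gcd(4, 4) = 4 — OK.
#9 x1 = 14 > 11, so we need x3 ≤ 4; x3 = 4 ≤ 4 — OK.
#10 x1 + x3 = 14 + 4 = 18 — OK.
#11 x5 = 19 ≠ 22 and x2 = 4 ≠ 7; both disjuncts false — violated.

Violated: 4, 5, 6, 11.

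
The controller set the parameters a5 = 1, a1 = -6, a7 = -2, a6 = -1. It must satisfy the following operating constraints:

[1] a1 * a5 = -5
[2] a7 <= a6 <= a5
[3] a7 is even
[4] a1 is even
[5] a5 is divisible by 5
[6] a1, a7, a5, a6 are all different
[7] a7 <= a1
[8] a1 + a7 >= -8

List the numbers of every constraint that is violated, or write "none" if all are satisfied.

Constraints 1, 5, and 7 are violated.

[1] a1 * a5 = -6 * 1 = -6, not -5 — fails.
[2] values -2 <= -1 <= 1 — holds.
[3] a7 = -2 is even — holds.
[4] a1 = -6 is even — holds.
[5] 1 = 5*0 + 1, so 5 does not divide 1 — fails.
[6] values -6, -2, 1, -1 are pairwise distinct — holds.
[7] a7 = -2, a1 = -6; -2 > -6 (want ≤) — fails.
[8] a1 + a7 = -6 + (-2) = -8; -8 ≥ -8 — holds.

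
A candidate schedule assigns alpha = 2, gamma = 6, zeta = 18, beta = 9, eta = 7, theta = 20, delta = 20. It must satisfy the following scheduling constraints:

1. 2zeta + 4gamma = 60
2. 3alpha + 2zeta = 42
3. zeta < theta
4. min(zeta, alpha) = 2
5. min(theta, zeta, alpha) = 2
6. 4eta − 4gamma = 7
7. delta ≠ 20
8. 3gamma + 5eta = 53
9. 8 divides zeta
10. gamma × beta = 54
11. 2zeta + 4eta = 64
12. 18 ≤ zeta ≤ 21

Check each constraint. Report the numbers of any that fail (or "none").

Constraints 6, 7, 9 do not hold.

1. 2zeta + 4gamma = 2(18) + 4(6) = 60 — holds.
2. 3alpha + 2zeta = 3(2) + 2(18) = 42 — holds.
3. zeta = 18, theta = 20; 18 < 20 — holds.
4. min(18, 2) = 2 — holds.
5. min(20, 18, 2) = 2 — holds.
6. 4eta − 4gamma = 4(7) − 4(6) = 4, not 7 — fails.
7. delta = 20, but 20 is required to differ — fails.
8. 3gamma + 5eta = 3(6) + 5(7) = 53 — holds.
9. 18 = 8×2 + 2, so 8 does not divide 18 — fails.
10. gamma × beta = 6 × 9 = 54 — holds.
11. 2zeta + 4eta = 2(18) + 4(7) = 64 — holds.
12. zeta = 18 lies in [18, 21] — holds.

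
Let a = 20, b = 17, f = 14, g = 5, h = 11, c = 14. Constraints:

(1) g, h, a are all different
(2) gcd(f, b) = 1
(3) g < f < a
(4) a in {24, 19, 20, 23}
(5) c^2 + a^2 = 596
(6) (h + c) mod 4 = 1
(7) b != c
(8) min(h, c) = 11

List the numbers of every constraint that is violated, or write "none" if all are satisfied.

(1) values 5, 11, 20 are pairwise distinct  true
(2) gcd(14, 17) = 1  true
(3) values 5 < 14 < 20  true
(4) a = 20 is in {24, 19, 20, 23}  true
(5) c^2 + a^2 = 14^2 + 20^2 = 196 + 400 = 596  true
(6) h + c = 25; 25 mod 4 = 1  true
(7) b = 17, c = 14; distinct  true
(8) min(11, 14) = 11  true

Yes — all constraints hold.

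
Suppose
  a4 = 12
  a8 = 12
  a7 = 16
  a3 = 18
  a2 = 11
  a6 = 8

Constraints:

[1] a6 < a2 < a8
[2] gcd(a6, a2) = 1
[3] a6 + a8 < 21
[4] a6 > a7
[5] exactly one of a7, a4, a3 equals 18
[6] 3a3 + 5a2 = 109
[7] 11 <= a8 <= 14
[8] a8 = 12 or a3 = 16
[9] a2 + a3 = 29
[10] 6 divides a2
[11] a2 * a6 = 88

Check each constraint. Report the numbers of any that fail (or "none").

Constraints 4 and 10 are violated.

[1] values 8 < 11 < 12 — satisfied.
[2] gcd(8, 11) = 1 — satisfied.
[3] a6 + a8 = 8 + 12 = 20; 20 < 21 — satisfied.
[4] a6 = 8, a7 = 16; 8 ≤ 16 (want >) — violated.
[5] a7=16, a4=12, a3=18; 1 of them equals 18 — satisfied.
[6] 3a3 + 5a2 = 3(18) + 5(11) = 109 — satisfied.
[7] a8 = 12 lies in [11, 14] — satisfied.
[8] a8 = 12 = 12 (first disjunct) — satisfied.
[9] a2 + a3 = 11 + 18 = 29 — satisfied.
[10] 11 = 6*1 + 5, so 6 does not divide 11 — violated.
[11] a2 * a6 = 11 * 8 = 88 — satisfied.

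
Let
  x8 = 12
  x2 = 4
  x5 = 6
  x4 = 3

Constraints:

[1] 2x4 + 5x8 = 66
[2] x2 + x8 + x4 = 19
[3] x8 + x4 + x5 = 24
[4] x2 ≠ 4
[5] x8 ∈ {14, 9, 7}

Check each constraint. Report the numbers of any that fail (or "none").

Violated: 3, 4, 5.

[1] 2x4 + 5x8 = 2(3) + 5(12) = 66 — holds.
[2] x2 + x8 + x4 = 4 + 12 + 3 = 19 — holds.
[3] x8 + x4 + x5 = 12 + 3 + 6 = 21, not 24 — fails.
[4] x2 = 4, but 4 is required to differ — fails.
[5] x8 = 12 is not in {14, 9, 7} — fails.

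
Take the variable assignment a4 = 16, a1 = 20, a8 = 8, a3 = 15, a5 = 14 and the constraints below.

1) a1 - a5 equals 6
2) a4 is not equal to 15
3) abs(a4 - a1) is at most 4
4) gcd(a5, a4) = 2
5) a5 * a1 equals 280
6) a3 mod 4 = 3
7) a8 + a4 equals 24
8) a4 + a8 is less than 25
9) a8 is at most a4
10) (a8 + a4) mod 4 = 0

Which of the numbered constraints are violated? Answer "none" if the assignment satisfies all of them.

All constraints are satisfied.

1) a1 - a5 = 20 - 14 = 6  ✔
2) a4 = 16, and 16 ≠ 15  ✔
3) abs(16 - 20) = 4; 4 ≤ 4  ✔
4) gcd(14, 16) = 2  ✔
5) a5 * a1 = 14 * 20 = 280  ✔
6) 15 mod 4 = 3  ✔
7) a8 + a4 = 8 + 16 = 24  ✔
8) a4 + a8 = 16 + 8 = 24; 24 < 25  ✔
9) a8 = 8, a4 = 16; 8 ≤ 16  ✔
10) a8 + a4 = 24; 24 mod 4 = 0  ✔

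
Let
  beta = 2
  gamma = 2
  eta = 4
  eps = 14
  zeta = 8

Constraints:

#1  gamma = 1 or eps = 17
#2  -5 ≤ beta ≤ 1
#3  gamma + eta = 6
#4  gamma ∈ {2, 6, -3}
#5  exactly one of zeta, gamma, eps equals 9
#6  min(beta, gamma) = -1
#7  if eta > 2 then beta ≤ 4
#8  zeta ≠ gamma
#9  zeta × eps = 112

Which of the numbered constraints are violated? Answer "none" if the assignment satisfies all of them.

#1 gamma = 2 ≠ 1 and eps = 14 ≠ 17; both disjuncts false — does not hold.
#2 beta = 2 is outside [-5, 1] — does not hold.
#3 gamma + eta = 2 + 4 = 6 — holds.
#4 gamma = 2 is in {2, 6, -3} — holds.
#5 zeta=8, gamma=2, eps=14; 0 of them equal 9, not exactly one — does not hold.
#6 min(2, 2) = 2, not -1 — does not hold.
#7 eta = 4 > 2, so we need beta ≤ 4; beta = 2 ≤ 4 — holds.
#8 zeta = 8, gamma = 2; distinct — holds.
#9 zeta × eps = 8 × 14 = 112 — holds.

No — constraints 1, 2, 5, and 6 are not satisfied.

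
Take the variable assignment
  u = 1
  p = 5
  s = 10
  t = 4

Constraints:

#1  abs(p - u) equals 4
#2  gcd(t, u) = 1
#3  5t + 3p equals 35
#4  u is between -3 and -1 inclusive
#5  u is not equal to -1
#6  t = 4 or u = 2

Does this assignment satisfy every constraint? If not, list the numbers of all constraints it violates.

No — constraint 4 is not satisfied.

#1 abs(5 - 1) = 4  ✔
#2 gcd(4, 1) = 1  ✔
#3 5t + 3p = 5(4) + 3(5) = 35  ✔
#4 u = 1 is outside [-3, -1]  ✘
#5 u = 1, and 1 ≠ -1  ✔
#6 t = 4 = 4 (first disjunct)  ✔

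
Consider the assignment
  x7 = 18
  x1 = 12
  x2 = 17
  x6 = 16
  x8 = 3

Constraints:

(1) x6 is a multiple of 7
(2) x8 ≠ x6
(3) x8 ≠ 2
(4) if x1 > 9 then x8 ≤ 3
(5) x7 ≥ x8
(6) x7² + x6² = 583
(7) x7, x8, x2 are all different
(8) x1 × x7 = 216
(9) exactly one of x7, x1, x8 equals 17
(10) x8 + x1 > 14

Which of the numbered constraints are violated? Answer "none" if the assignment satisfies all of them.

No — constraints 1, 6, and 9 are not satisfied.

(1) 16 = 7×2 + 2, so 7 does not divide 16 — does not hold.
(2) x8 = 3, x6 = 16; distinct — holds.
(3) x8 = 3, and 3 ≠ 2 — holds.
(4) x1 = 12 > 9, so we need x8 ≤ 3; x8 = 3 ≤ 3 — holds.
(5) x7 = 18, x8 = 3; 18 ≥ 3 — holds.
(6) x7² + x6² = 18² + 16² = 324 + 256 = 580, not 583 — does not hold.
(7) values 18, 3, 17 are pairwise distinct — holds.
(8) x1 × x7 = 12 × 18 = 216 — holds.
(9) x7=18, x1=12, x8=3; 0 of them equal 17, not exactly one — does not hold.
(10) x8 + x1 = 3 + 12 = 15; 15 > 14 — holds.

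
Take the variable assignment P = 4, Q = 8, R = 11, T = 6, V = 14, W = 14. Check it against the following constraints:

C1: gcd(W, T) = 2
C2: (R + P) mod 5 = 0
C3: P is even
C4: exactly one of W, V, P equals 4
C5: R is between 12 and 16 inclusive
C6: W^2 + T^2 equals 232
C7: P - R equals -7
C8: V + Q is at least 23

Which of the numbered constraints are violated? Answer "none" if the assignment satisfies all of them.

The assignment fails constraints 5, 8.

C1: gcd(14, 6) = 2  OK
C2: R + P = 15; 15 mod 5 = 0  OK
C3: P = 4 is even  OK
C4: W=14, V=14, P=4; 1 of them equals 4  OK
C5: R = 11 is outside [12, 16]  FAIL
C6: W^2 + T^2 = 14^2 + 6^2 = 196 + 36 = 232  OK
C7: P - R = 4 - 11 = -7  OK
C8: V + Q = 14 + 8 = 22; 22 < 23, bound 23 not met  FAIL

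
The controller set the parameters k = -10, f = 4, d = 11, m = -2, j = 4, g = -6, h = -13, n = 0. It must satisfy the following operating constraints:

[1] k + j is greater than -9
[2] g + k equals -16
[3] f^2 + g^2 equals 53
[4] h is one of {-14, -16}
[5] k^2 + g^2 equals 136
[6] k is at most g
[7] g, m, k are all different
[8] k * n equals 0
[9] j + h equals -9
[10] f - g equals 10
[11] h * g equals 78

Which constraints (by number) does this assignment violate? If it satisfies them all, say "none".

No — constraints 3, 4 are not satisfied.

[1] k + j = -10 + 4 = -6; -6 > -9 — holds.
[2] g + k = -6 + (-10) = -16 — holds.
[3] f^2 + g^2 = 4^2 + (-6)^2 = 16 + 36 = 52, not 53 — fails.
[4] h = -13 is not in {-14, -16} — fails.
[5] k^2 + g^2 = (-10)^2 + (-6)^2 = 100 + 36 = 136 — holds.
[6] k = -10, g = -6; -10 ≤ -6 — holds.
[7] values -6, -2, -10 are pairwise distinct — holds.
[8] k * n = -10 * 0 = 0 — holds.
[9] j + h = 4 + (-13) = -9 — holds.
[10] f - g = 4 - (-6) = 10 — holds.
[11] h * g = -13 * (-6) = 78 — holds.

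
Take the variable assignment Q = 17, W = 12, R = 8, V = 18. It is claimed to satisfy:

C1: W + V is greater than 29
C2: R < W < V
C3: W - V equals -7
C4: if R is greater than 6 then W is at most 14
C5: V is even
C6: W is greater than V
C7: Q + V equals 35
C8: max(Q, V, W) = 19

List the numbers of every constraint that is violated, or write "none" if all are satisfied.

C1: W + V = 12 + 18 = 30; 30 > 29 — satisfied.
C2: values 8 < 12 < 18 — satisfied.
C3: W - V = 12 - 18 = -6, not -7 — violated.
C4: R = 8 > 6, so we need W ≤ 14; W = 12 ≤ 14 — satisfied.
C5: V = 18 is even — satisfied.
C6: W = 12, V = 18; 12 ≤ 18 (want >) — violated.
C7: Q + V = 17 + 18 = 35 — satisfied.
C8: max(17, 18, 12) = 18, not 19 — violated.

Constraints 3, 6, and 8 are violated.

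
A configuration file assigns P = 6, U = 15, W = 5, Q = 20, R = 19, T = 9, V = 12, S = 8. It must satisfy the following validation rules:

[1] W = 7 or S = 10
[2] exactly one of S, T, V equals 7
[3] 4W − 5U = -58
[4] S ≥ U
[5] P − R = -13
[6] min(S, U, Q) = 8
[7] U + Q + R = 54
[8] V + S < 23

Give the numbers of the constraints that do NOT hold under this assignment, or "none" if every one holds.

The assignment fails constraints 1, 2, 3, 4.

[1] W = 5 ≠ 7 and S = 8 ≠ 10; both disjuncts false  ✘
[2] S=8, T=9, V=12; 0 of them equal 7, not exactly one  ✘
[3] 4W − 5U = 4(5) − 5(15) = -55, not -58  ✘
[4] S = 8, U = 15; 8 < 15 (want ≥)  ✘
[5] P − R = 6 − 19 = -13  ✔
[6] min(8, 15, 20) = 8  ✔
[7] U + Q + R = 15 + 20 + 19 = 54  ✔
[8] V + S = 12 + 8 = 20; 20 < 23  ✔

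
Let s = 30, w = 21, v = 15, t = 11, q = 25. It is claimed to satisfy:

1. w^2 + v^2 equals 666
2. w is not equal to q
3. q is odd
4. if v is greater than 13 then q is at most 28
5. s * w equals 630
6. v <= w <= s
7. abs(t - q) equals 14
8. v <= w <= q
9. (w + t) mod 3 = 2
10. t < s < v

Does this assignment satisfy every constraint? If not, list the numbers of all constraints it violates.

1. w^2 + v^2 = 21^2 + 15^2 = 441 + 225 = 666 — holds.
2. w = 21, q = 25; distinct — holds.
3. q = 25 is odd — holds.
4. v = 15 > 13, so we need q ≤ 28; q = 25 ≤ 28 — holds.
5. s * w = 30 * 21 = 630 — holds.
6. values 15 <= 21 <= 30 — holds.
7. abs(11 - 25) = 14 — holds.
8. values 15 <= 21 <= 25 — holds.
9. w + t = 32; 32 mod 3 = 2 — holds.
10. values 11, 30, 15; s = 30 is not < v = 15 — does not hold.

Violated: 10.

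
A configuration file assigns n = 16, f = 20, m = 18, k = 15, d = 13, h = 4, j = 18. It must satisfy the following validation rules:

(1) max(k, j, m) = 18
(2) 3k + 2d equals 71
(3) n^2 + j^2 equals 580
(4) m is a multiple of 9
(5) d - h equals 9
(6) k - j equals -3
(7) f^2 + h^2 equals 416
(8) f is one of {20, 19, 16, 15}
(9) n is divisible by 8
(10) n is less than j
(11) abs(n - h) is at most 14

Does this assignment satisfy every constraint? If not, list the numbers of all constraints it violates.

Yes — all constraints hold.

(1) max(15, 18, 18) = 18 — holds.
(2) 3k + 2d = 3(15) + 2(13) = 71 — holds.
(3) n^2 + j^2 = 16^2 + 18^2 = 256 + 324 = 580 — holds.
(4) 18 / 9 = 2, so 9 divides 18 — holds.
(5) d - h = 13 - 4 = 9 — holds.
(6) k - j = 15 - 18 = -3 — holds.
(7) f^2 + h^2 = 20^2 + 4^2 = 400 + 16 = 416 — holds.
(8) f = 20 is in {20, 19, 16, 15} — holds.
(9) 16 / 8 = 2, so 8 divides 16 — holds.
(10) n = 16, j = 18; 16 < 18 — holds.
(11) abs(16 - 4) = 12; 12 ≤ 14 — holds.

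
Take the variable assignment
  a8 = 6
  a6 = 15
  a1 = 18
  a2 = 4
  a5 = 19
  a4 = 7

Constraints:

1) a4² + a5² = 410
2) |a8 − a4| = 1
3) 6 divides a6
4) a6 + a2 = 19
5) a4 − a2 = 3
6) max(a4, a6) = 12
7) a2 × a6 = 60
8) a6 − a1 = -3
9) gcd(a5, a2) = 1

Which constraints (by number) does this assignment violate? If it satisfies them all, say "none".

Constraints 3, 6 do not hold.

1) a4² + a5² = 7² + 19² = 49 + 361 = 410 — OK.
2) |6 − 7| = 1 — OK.
3) 15 = 6×2 + 3, so 6 does not divide 15 — violated.
4) a6 + a2 = 15 + 4 = 19 — OK.
5) a4 − a2 = 7 − 4 = 3 — OK.
6) max(7, 15) = 15, not 12 — violated.
7) a2 × a6 = 4 × 15 = 60 — OK.
8) a6 − a1 = 15 − 18 = -3 — OK.
9) gcd(19, 4) = 1 — OK.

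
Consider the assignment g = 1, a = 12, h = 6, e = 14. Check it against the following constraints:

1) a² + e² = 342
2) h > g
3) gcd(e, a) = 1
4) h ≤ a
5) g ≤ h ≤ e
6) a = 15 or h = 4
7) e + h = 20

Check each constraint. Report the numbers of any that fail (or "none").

Constraints 1, 3, 6 are violated.

1) a² + e² = 12² + 14² = 144 + 196 = 340, not 342 — fails.
2) h = 6, g = 1; 6 > 1 — holds.
3) gcd(14, 12) = 2, not 1 — fails.
4) h = 6, a = 12; 6 ≤ 12 — holds.
5) values 1 ≤ 6 ≤ 14 — holds.
6) a = 12 ≠ 15 and h = 6 ≠ 4; both disjuncts false — fails.
7) e + h = 14 + 6 = 20 — holds.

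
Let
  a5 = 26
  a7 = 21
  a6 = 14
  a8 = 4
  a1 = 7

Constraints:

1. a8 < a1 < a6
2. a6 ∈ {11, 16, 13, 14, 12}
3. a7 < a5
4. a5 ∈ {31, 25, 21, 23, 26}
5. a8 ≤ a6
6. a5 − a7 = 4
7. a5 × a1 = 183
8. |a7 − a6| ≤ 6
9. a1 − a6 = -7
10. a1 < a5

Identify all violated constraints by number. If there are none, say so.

No — constraints 6, 7, and 8 are not satisfied.

1. values 4 < 7 < 14  true
2. a6 = 14 is in {11, 16, 13, 14, 12}  true
3. a7 = 21, a5 = 26; 21 < 26  true
4. a5 = 26 is in {31, 25, 21, 23, 26}  true
5. a8 = 4, a6 = 14; 4 ≤ 14  true
6. a5 − a7 = 26 − 21 = 5, not 4  false
7. a5 × a1 = 26 × 7 = 182, not 183  false
8. |21 − 14| = 7; 7 > 6, exceeds bound 6  false
9. a1 − a6 = 7 − 14 = -7  true
10. a1 = 7, a5 = 26; 7 < 26  true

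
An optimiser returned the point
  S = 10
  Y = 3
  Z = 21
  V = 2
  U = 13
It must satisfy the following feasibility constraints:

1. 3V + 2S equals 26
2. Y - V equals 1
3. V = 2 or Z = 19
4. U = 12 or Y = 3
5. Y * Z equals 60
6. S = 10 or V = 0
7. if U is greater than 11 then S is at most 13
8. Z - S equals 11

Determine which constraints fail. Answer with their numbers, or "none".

1. 3V + 2S = 3(2) + 2(10) = 26  ✔
2. Y - V = 3 - 2 = 1  ✔
3. V = 2 = 2 (first disjunct)  ✔
4. U = 13 ≠ 12, but Y = 3 = 3 (second disjunct)  ✔
5. Y * Z = 3 * 21 = 63, not 60  ✘
6. S = 10 = 10 (first disjunct)  ✔
7. U = 13 > 11, so we need S ≤ 13; S = 10 ≤ 13  ✔
8. Z - S = 21 - 10 = 11  ✔

Constraint 5 is violated.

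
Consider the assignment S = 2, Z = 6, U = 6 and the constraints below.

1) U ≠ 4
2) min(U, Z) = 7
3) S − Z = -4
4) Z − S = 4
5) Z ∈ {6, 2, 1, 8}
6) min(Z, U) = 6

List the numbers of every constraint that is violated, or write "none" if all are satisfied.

Constraint 2 does not hold.

1) U = 6, and 6 ≠ 4 — satisfied.
2) min(6, 6) = 6, not 7 — violated.
3) S − Z = 2 − 6 = -4 — satisfied.
4) Z − S = 6 − 2 = 4 — satisfied.
5) Z = 6 is in {6, 2, 1, 8} — satisfied.
6) min(6, 6) = 6 — satisfied.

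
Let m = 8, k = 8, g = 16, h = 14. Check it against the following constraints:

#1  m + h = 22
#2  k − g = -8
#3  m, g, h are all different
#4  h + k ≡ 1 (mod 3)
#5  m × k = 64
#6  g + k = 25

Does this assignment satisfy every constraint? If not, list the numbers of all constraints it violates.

No — constraint 6 is not satisfied.

#1 m + h = 8 + 14 = 22 — holds.
#2 k − g = 8 − 16 = -8 — holds.
#3 values 8, 16, 14 are pairwise distinct — holds.
#4 h + k = 22; 22 mod 3 = 1 — holds.
#5 m × k = 8 × 8 = 64 — holds.
#6 g + k = 16 + 8 = 24, not 25 — does not hold.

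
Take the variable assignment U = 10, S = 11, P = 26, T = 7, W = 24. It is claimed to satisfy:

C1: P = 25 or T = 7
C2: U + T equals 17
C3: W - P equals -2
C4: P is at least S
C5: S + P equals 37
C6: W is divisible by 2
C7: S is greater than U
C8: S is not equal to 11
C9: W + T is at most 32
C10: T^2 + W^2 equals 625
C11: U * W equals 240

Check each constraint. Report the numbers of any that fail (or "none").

C1: P = 26 ≠ 25, but T = 7 = 7 (second disjunct)  OK
C2: U + T = 10 + 7 = 17  OK
C3: W - P = 24 - 26 = -2  OK
C4: P = 26, S = 11; 26 ≥ 11  OK
C5: S + P = 11 + 26 = 37  OK
C6: 24 / 2 = 12, so 2 divides 24  OK
C7: S = 11, U = 10; 11 > 10  OK
C8: S = 11, but 11 is required to differ  FAIL
C9: W + T = 24 + 7 = 31; 31 ≤ 32  OK
C10: T^2 + W^2 = 7^2 + 24^2 = 49 + 576 = 625  OK
C11: U * W = 10 * 24 = 240  OK

Violated: 8.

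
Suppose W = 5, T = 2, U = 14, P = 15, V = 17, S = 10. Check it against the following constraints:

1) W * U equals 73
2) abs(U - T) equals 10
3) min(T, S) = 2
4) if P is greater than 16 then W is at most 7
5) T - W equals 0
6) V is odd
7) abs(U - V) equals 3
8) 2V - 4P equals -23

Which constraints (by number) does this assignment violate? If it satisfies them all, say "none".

Constraints 1, 2, 5, 8 do not hold.

1) W * U = 5 * 14 = 70, not 73 — does not hold.
2) abs(14 - 2) = 12, not 10 — does not hold.
3) min(2, 10) = 2 — holds.
4) P = 15, not > 16; antecedent false, conditional vacuously true — holds.
5) T - W = 2 - 5 = -3, not 0 — does not hold.
6) V = 17 is odd — holds.
7) abs(14 - 17) = 3 — holds.
8) 2V - 4P = 2(17) - 4(15) = -26, not -23 — does not hold.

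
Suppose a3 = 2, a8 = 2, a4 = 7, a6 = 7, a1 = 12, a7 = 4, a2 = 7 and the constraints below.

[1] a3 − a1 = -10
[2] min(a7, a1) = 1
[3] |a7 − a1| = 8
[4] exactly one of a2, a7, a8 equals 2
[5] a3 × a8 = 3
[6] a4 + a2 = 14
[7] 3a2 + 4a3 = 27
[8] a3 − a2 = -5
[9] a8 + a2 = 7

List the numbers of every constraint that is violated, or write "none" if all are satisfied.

No — constraints 2, 5, 7, and 9 are not satisfied.

[1] a3 − a1 = 2 − 12 = -10  yes
[2] min(4, 12) = 4, not 1  no
[3] |4 − 12| = 8  yes
[4] a2=7, a7=4, a8=2; 1 of them equals 2  yes
[5] a3 × a8 = 2 × 2 = 4, not 3  no
[6] a4 + a2 = 7 + 7 = 14  yes
[7] 3a2 + 4a3 = 3(7) + 4(2) = 29, not 27  no
[8] a3 − a2 = 2 − 7 = -5  yes
[9] a8 + a2 = 2 + 7 = 9, not 7  no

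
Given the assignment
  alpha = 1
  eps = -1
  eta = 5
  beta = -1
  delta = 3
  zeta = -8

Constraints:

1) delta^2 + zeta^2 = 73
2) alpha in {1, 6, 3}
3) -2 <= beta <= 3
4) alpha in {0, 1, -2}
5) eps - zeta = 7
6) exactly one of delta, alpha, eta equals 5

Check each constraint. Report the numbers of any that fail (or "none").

1) delta^2 + zeta^2 = 3^2 + (-8)^2 = 9 + 64 = 73  holds
2) alpha = 1 is in {1, 6, 3}  holds
3) beta = -1 lies in [-2, 3]  holds
4) alpha = 1 is in {0, 1, -2}  holds
5) eps - zeta = -1 - (-8) = 7  holds
6) delta=3, alpha=1, eta=5; 1 of them equals 5  holds

All constraints are satisfied.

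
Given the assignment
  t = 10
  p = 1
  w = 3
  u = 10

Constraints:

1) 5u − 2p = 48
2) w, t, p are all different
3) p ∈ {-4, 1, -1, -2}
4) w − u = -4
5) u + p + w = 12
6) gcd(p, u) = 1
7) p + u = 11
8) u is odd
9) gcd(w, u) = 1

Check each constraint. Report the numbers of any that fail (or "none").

1) 5u − 2p = 5(10) − 2(1) = 48 — holds.
2) values 3, 10, 1 are pairwise distinct — holds.
3) p = 1 is in {-4, 1, -1, -2} — holds.
4) w − u = 3 − 10 = -7, not -4 — does not hold.
5) u + p + w = 10 + 1 + 3 = 14, not 12 — does not hold.
6) gcd(1, 10) = 1 — holds.
7) p + u = 1 + 10 = 11 — holds.
8) u = 10 is even — does not hold.
9) gcd(3, 10) = 1 — holds.

Constraints 4, 5, 8 do not hold.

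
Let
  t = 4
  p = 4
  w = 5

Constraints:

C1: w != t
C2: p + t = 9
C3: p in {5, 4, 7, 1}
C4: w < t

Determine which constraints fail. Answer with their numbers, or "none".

C1: w = 5, t = 4; distinct  true
C2: p + t = 4 + 4 = 8, not 9  false
C3: p = 4 is in {5, 4, 7, 1}  true
C4: w = 5, t = 4; 5 ≥ 4 (want <)  false

Constraints 2 and 4 are violated.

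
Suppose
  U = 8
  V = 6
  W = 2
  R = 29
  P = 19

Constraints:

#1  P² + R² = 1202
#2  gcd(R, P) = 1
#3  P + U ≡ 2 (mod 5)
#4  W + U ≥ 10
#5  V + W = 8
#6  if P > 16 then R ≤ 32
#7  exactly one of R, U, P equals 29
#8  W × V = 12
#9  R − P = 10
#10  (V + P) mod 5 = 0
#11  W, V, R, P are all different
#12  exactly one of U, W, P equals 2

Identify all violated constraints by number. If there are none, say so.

The assignment satisfies every constraint.

#1 P² + R² = 19² + 29² = 361 + 841 = 1202  holds
#2 gcd(29, 19) = 1  holds
#3 P + U = 27; 27 mod 5 = 2  holds
#4 W + U = 2 + 8 = 10; 10 ≥ 10  holds
#5 V + W = 6 + 2 = 8  holds
#6 P = 19 > 16, so we need R ≤ 32; R = 29 ≤ 32  holds
#7 R=29, U=8, P=19; 1 of them equals 29  holds
#8 W × V = 2 × 6 = 12  holds
#9 R − P = 29 − 19 = 10  holds
#10 V + P = 25; 25 mod 5 = 0  holds
#11 values 2, 6, 29, 19 are pairwise distinct  holds
#12 U=8, W=2, P=19; 1 of them equals 2  holds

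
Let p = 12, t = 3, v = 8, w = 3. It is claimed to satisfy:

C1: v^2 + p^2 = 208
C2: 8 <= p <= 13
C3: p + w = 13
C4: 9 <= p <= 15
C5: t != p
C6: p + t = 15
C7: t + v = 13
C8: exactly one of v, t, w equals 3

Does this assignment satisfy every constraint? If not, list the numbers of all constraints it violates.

C1: v^2 + p^2 = 8^2 + 12^2 = 64 + 144 = 208 — holds.
C2: p = 12 lies in [8, 13] — holds.
C3: p + w = 12 + 3 = 15, not 13 — fails.
C4: p = 12 lies in [9, 15] — holds.
C5: t = 3, p = 12; distinct — holds.
C6: p + t = 12 + 3 = 15 — holds.
C7: t + v = 3 + 8 = 11, not 13 — fails.
C8: v=8, t=3, w=3; 2 of them equal 3, not exactly one — fails.

Violated: 3, 7, and 8.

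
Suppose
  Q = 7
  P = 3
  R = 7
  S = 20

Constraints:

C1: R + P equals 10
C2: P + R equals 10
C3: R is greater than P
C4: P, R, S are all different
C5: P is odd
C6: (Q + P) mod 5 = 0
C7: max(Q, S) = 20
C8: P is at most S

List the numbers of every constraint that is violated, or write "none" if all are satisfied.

C1: R + P = 7 + 3 = 10 — satisfied.
C2: P + R = 3 + 7 = 10 — satisfied.
C3: R = 7, P = 3; 7 > 3 — satisfied.
C4: values 3, 7, 20 are pairwise distinct — satisfied.
C5: P = 3 is odd — satisfied.
C6: Q + P = 10; 10 mod 5 = 0 — satisfied.
C7: max(7, 20) = 20 — satisfied.
C8: P = 3, S = 20; 3 ≤ 20 — satisfied.

All constraints are satisfied.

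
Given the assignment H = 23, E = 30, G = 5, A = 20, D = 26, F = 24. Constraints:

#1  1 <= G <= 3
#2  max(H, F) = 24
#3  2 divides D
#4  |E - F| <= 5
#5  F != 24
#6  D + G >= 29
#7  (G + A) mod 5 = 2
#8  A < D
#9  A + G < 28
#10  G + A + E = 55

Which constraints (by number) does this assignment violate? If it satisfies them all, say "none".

#1 G = 5 is outside [1, 3] — fails.
#2 max(23, 24) = 24 — holds.
#3 26 / 2 = 13, so 2 divides 26 — holds.
#4 |30 - 24| = 6; 6 > 5, exceeds bound 5 — fails.
#5 F = 24, but 24 is required to differ — fails.
#6 D + G = 26 + 5 = 31; 31 ≥ 29 — holds.
#7 G + A = 25; 25 mod 5 = 0, not 2 — fails.
#8 A = 20, D = 26; 20 < 26 — holds.
#9 A + G = 20 + 5 = 25; 25 < 28 — holds.
#10 G + A + E = 5 + 20 + 30 = 55 — holds.

Violated: 1, 4, 5, and 7.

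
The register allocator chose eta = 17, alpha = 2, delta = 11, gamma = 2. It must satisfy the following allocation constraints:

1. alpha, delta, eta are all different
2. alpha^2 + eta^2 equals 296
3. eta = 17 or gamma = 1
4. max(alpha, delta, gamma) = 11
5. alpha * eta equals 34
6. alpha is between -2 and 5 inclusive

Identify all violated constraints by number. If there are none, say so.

Constraint 2 does not hold.

1. values 2, 11, 17 are pairwise distinct  ✔
2. alpha^2 + eta^2 = 2^2 + 17^2 = 4 + 289 = 293, not 296  ✘
3. eta = 17 = 17 (first disjunct)  ✔
4. max(2, 11, 2) = 11  ✔
5. alpha * eta = 2 * 17 = 34  ✔
6. alpha = 2 lies in [-2, 5]  ✔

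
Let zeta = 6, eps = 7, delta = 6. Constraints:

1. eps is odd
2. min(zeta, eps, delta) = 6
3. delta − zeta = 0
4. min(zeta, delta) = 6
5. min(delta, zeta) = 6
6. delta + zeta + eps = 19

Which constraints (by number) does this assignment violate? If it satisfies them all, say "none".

The assignment satisfies every constraint.

1. eps = 7 is odd — satisfied.
2. min(6, 7, 6) = 6 — satisfied.
3. delta − zeta = 6 − 6 = 0 — satisfied.
4. min(6, 6) = 6 — satisfied.
5. min(6, 6) = 6 — satisfied.
6. delta + zeta + eps = 6 + 6 + 7 = 19 — satisfied.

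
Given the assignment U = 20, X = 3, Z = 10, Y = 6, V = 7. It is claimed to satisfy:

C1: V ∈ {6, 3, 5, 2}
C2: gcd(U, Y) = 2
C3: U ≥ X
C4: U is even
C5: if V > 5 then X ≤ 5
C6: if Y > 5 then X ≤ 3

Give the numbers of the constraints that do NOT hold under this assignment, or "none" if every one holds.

C1: V = 7 is not in {6, 3, 5, 2} — violated.
C2: gcd(20, 6) = 2 — satisfied.
C3: U = 20, X = 3; 20 ≥ 3 — satisfied.
C4: U = 20 is even — satisfied.
C5: V = 7 > 5, so we need X ≤ 5; X = 3 ≤ 5 — satisfied.
C6: Y = 6 > 5, so we need X ≤ 3; X = 3 ≤ 3 — satisfied.

No — constraint 1 is not satisfied.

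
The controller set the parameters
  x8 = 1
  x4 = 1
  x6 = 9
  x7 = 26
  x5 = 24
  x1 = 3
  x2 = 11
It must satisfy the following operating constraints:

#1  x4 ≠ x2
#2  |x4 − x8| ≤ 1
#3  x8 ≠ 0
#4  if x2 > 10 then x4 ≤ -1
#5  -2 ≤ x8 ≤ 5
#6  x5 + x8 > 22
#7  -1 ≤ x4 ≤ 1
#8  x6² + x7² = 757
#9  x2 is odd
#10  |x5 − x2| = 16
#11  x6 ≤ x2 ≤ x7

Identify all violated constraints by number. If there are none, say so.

#1 x4 = 1, x2 = 11; distinct  ✔
#2 |1 − 1| = 0; 0 ≤ 1  ✔
#3 x8 = 1, and 1 ≠ 0  ✔
#4 x2 = 11 > 10, so we need x4 ≤ -1; but x4 = 1 > -1  ✘
#5 x8 = 1 lies in [-2, 5]  ✔
#6 x5 + x8 = 24 + 1 = 25; 25 > 22  ✔
#7 x4 = 1 lies in [-1, 1]  ✔
#8 x6² + x7² = 9² + 26² = 81 + 676 = 757  ✔
#9 x2 = 11 is odd  ✔
#10 |24 − 11| = 13, not 16  ✘
#11 values 9 ≤ 11 ≤ 26  ✔

The assignment fails constraints 4 and 10.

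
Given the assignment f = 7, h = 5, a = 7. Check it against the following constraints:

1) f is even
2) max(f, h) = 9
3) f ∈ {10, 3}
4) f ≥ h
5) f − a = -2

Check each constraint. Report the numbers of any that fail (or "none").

Constraints 1, 2, 3, and 5 do not hold.

1) f = 7 is odd — does not hold.
2) max(7, 5) = 7, not 9 — does not hold.
3) f = 7 is not in {10, 3} — does not hold.
4) f = 7, h = 5; 7 ≥ 5 — holds.
5) f − a = 7 − 7 = 0, not -2 — does not hold.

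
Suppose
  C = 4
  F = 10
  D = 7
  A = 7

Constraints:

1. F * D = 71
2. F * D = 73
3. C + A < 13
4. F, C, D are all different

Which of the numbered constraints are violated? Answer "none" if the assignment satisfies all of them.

1. F * D = 10 * 7 = 70, not 71 — violated.
2. F * D = 10 * 7 = 70, not 73 — violated.
3. C + A = 4 + 7 = 11; 11 < 13 — OK.
4. values 10, 4, 7 are pairwise distinct — OK.

Violated: 1 and 2.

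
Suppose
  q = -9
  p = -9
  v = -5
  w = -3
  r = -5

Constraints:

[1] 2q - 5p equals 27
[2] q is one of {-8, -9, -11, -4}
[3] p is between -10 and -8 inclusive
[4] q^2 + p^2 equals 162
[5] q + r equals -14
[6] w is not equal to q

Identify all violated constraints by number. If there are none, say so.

All constraints are satisfied.

[1] 2q - 5p = 2(-9) - 5(-9) = 27 — OK.
[2] q = -9 is in {-8, -9, -11, -4} — OK.
[3] p = -9 lies in [-10, -8] — OK.
[4] q^2 + p^2 = (-9)^2 + (-9)^2 = 81 + 81 = 162 — OK.
[5] q + r = -9 + (-5) = -14 — OK.
[6] w = -3, q = -9; distinct — OK.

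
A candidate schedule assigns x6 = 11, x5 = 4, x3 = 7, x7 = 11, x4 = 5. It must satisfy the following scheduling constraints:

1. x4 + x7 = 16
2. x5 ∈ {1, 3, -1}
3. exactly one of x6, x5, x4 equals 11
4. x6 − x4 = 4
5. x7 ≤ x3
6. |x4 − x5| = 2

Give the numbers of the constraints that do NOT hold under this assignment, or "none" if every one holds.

1. x4 + x7 = 5 + 11 = 16 — holds.
2. x5 = 4 is not in {1, 3, -1} — does not hold.
3. x6=11, x5=4, x4=5; 1 of them equals 11 — holds.
4. x6 − x4 = 11 − 5 = 6, not 4 — does not hold.
5. x7 = 11, x3 = 7; 11 > 7 (want ≤) — does not hold.
6. |5 − 4| = 1, not 2 — does not hold.

The assignment fails constraints 2, 4, 5, and 6.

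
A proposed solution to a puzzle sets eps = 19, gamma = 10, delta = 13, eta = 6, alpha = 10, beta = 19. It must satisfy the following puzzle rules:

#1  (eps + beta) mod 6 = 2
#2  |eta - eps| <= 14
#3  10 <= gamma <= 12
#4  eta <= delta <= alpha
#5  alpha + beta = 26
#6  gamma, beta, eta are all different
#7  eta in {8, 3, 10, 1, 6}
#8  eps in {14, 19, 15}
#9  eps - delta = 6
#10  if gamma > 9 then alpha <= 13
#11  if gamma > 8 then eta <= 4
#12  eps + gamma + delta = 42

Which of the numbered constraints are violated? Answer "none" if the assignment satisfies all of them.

Constraints 4, 5, and 11 are violated.

#1 eps + beta = 38; 38 mod 6 = 2  OK
#2 |6 - 19| = 13; 13 ≤ 14  OK
#3 gamma = 10 lies in [10, 12]  OK
#4 values 6, 13, 10; delta = 13 is not <= alpha = 10  FAIL
#5 alpha + beta = 10 + 19 = 29, not 26  FAIL
#6 values 10, 19, 6 are pairwise distinct  OK
#7 eta = 6 is in {8, 3, 10, 1, 6}  OK
#8 eps = 19 is in {14, 19, 15}  OK
#9 eps - delta = 19 - 13 = 6  OK
#10 gamma = 10 > 9, so we need alpha ≤ 13; alpha = 10 ≤ 13  OK
#11 gamma = 10 > 8, so we need eta ≤ 4; but eta = 6 > 4  FAIL
#12 eps + gamma + delta = 19 + 10 + 13 = 42  OK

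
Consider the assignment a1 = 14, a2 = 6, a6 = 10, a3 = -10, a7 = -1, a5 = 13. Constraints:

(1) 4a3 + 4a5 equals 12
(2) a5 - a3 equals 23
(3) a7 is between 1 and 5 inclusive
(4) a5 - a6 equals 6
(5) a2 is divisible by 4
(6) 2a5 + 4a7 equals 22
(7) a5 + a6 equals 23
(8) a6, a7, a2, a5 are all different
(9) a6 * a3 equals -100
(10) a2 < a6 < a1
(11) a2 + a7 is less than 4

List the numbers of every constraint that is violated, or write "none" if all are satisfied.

(1) 4a3 + 4a5 = 4(-10) + 4(13) = 12 — holds.
(2) a5 - a3 = 13 - (-10) = 23 — holds.
(3) a7 = -1 is outside [1, 5] — does not hold.
(4) a5 - a6 = 13 - 10 = 3, not 6 — does not hold.
(5) 6 = 4*1 + 2, so 4 does not divide 6 — does not hold.
(6) 2a5 + 4a7 = 2(13) + 4(-1) = 22 — holds.
(7) a5 + a6 = 13 + 10 = 23 — holds.
(8) values 10, -1, 6, 13 are pairwise distinct — holds.
(9) a6 * a3 = 10 * (-10) = -100 — holds.
(10) values 6 < 10 < 14 — holds.
(11) a2 + a7 = 6 + (-1) = 5; 5 ≥ 4, bound 4 not met — does not hold.

The assignment fails constraints 3, 4, 5, and 11.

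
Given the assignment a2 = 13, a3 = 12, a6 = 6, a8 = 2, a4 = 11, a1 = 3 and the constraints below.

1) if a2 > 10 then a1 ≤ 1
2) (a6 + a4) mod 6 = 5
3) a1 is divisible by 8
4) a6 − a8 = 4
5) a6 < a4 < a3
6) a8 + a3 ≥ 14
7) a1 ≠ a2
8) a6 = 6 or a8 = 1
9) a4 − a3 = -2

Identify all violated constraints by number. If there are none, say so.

1) a2 = 13 > 10, so we need a1 ≤ 1; but a1 = 3 > 1  ✘
2) a6 + a4 = 17; 17 mod 6 = 5  ✔
3) 3 = 8×0 + 3, so 8 does not divide 3  ✘
4) a6 − a8 = 6 − 2 = 4  ✔
5) values 6 < 11 < 12  ✔
6) a8 + a3 = 2 + 12 = 14; 14 ≥ 14  ✔
7) a1 = 3, a2 = 13; distinct  ✔
8) a6 = 6 = 6 (first disjunct)  ✔
9) a4 − a3 = 11 − 12 = -1, not -2  ✘

The assignment fails constraints 1, 3, 9.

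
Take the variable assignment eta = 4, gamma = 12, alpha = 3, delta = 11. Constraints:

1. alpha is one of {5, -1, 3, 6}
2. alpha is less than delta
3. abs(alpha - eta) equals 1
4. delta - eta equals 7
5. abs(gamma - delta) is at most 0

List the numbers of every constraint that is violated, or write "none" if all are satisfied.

1. alpha = 3 is in {5, -1, 3, 6} — satisfied.
2. alpha = 3, delta = 11; 3 < 11 — satisfied.
3. abs(3 - 4) = 1 — satisfied.
4. delta - eta = 11 - 4 = 7 — satisfied.
5. abs(12 - 11) = 1; 1 > 0, exceeds bound 0 — violated.

No — constraint 5 is not satisfied.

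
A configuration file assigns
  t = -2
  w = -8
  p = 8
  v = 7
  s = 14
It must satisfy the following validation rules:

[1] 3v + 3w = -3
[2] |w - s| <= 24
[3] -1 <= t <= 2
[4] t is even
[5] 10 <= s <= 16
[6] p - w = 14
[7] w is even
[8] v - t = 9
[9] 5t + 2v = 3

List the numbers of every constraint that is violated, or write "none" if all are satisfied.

The assignment fails constraints 3, 6, 9.

[1] 3v + 3w = 3(7) + 3(-8) = -3 — holds.
[2] |-8 - 14| = 22; 22 ≤ 24 — holds.
[3] t = -2 is outside [-1, 2] — fails.
[4] t = -2 is even — holds.
[5] s = 14 lies in [10, 16] — holds.
[6] p - w = 8 - (-8) = 16, not 14 — fails.
[7] w = -8 is even — holds.
[8] v - t = 7 - (-2) = 9 — holds.
[9] 5t + 2v = 5(-2) + 2(7) = 4, not 3 — fails.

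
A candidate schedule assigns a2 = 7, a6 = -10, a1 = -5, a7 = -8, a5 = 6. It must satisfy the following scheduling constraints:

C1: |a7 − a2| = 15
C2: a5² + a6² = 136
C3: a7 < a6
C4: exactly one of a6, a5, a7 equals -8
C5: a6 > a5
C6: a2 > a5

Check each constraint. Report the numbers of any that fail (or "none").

C1: |-8 − 7| = 15 — holds.
C2: a5² + a6² = 6² + (-10)² = 36 + 100 = 136 — holds.
C3: a7 = -8, a6 = -10; -8 ≥ -10 (want <) — fails.
C4: a6=-10, a5=6, a7=-8; 1 of them equals -8 — holds.
C5: a6 = -10, a5 = 6; -10 ≤ 6 (want >) — fails.
C6: a2 = 7, a5 = 6; 7 > 6 — holds.

No — constraints 3 and 5 are not satisfied.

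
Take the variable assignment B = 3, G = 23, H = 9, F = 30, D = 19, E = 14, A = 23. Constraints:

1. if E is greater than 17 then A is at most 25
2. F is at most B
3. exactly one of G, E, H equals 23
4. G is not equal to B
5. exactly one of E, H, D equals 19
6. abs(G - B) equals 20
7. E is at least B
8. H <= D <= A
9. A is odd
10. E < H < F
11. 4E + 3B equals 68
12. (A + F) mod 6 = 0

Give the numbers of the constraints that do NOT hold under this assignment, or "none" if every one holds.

1. E = 14, not > 17; antecedent false, conditional vacuously true — holds.
2. F = 30, B = 3; 30 > 3 (want ≤) — does not hold.
3. G=23, E=14, H=9; 1 of them equals 23 — holds.
4. G = 23, B = 3; distinct — holds.
5. E=14, H=9, D=19; 1 of them equals 19 — holds.
6. abs(23 - 3) = 20 — holds.
7. E = 14, B = 3; 14 ≥ 3 — holds.
8. values 9 <= 19 <= 23 — holds.
9. A = 23 is odd — holds.
10. values 14, 9, 30; E = 14 is not < H = 9 — does not hold.
11. 4E + 3B = 4(14) + 3(3) = 65, not 68 — does not hold.
12. A + F = 53; 53 mod 6 = 5, not 0 — does not hold.

Violated: 2, 10, 11, and 12.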